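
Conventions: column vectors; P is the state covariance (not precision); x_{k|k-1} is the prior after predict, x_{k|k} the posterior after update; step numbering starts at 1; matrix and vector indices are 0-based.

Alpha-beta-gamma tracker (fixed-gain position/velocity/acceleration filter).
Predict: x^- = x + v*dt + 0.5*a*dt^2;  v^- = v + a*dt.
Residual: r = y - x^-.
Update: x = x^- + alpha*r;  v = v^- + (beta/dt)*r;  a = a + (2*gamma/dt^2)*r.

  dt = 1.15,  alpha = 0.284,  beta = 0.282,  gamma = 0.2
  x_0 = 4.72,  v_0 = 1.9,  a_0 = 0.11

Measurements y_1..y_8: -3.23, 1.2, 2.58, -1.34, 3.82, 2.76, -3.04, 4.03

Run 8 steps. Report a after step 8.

a_post = -5.4598

step 1: x_pred=6.9777  r=-10.2077  x^+=4.0787  v^+=-0.4766  a^+=-2.9774
step 2: x_pred=1.5618  r=-0.3618  x^+=1.4591  v^+=-3.9894  a^+=-3.0868
step 3: x_pred=-5.1699  r=7.7499  x^+=-2.9689  v^+=-5.6388  a^+=-0.7428
step 4: x_pred=-9.9448  r=8.6048  x^+=-7.5010  v^+=-4.3830  a^+=1.8597
step 5: x_pred=-11.3118  r=15.1318  x^+=-7.0143  v^+=1.4662  a^+=6.4365
step 6: x_pred=-1.0721  r=3.8321  x^+=0.0162  v^+=9.8078  a^+=7.5955
step 7: x_pred=16.3177  r=-19.3577  x^+=10.8201  v^+=13.7958  a^+=1.7406
step 8: x_pred=27.8363  r=-23.8063  x^+=21.0753  v^+=9.9598  a^+=-5.4598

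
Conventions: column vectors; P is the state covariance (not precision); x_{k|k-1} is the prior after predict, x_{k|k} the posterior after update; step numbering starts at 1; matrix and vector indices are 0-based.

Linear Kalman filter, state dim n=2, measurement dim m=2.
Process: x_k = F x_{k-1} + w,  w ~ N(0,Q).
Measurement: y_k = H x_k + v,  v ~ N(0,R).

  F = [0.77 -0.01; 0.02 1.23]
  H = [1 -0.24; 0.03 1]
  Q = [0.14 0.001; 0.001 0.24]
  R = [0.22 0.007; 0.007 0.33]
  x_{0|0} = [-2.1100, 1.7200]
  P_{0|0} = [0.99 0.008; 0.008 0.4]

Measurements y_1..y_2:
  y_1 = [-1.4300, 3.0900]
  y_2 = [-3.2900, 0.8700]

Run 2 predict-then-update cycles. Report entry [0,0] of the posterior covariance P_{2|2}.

P_post[0,0] = 0.1204

step 1: x^-=[-1.6419, 2.0734]  P^-=[0.7269 0.0189; 0.0189 0.8459]  S=[0.9865 -0.1555; -0.1555 1.1777]  K=[0.7533 0.1340; -0.0749 0.7089]  nu=[0.7095, 1.0659]  x^+=[-0.9646, 2.7758]  P^+=[0.1773 0.0442; 0.0442 0.2321]
step 2: x^-=[-0.7705, 3.3949]  P^-=[0.2444 0.0427; 0.0427 0.5934]  S=[0.4781 -0.0857; -0.0857 0.9261]  K=[0.5079 0.1010; -0.0950 0.6333]  nu=[-1.7047, -2.5018]  x^+=[-1.8891, 1.9726]  P^+=[0.1204 0.0333; 0.0333 0.2073]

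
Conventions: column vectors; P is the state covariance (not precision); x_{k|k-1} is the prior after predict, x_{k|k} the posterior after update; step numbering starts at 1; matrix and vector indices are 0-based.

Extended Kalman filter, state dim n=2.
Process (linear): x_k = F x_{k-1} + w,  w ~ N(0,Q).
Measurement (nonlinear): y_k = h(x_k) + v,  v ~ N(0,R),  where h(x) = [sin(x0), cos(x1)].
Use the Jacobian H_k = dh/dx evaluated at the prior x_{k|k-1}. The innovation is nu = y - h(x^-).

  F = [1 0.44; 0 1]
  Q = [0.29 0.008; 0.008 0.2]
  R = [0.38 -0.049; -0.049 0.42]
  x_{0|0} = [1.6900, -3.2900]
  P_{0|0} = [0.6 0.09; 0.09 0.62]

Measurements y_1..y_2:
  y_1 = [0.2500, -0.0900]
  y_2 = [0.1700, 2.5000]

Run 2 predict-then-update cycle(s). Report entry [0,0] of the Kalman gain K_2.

step 1: x^-=[0.2424, -3.2900]  P^-=[1.0892 0.3708; 0.3708 0.8200]  H_jac=[0.9708 0.0000; 0.0000 -0.1479]  S=[1.4065 -0.1022; -0.1022 0.4379]  K=[0.7555 0.0512; 0.2399 -0.2209]  nu=[0.0100, 0.8990]  x^+=[0.2959, -3.4862]  P^+=[0.2932 0.1050; 0.1050 0.7069]
step 2: x^-=[-1.2380, -3.4862]  P^-=[0.8125 0.4241; 0.4241 0.9069]  H_jac=[0.3267 0.0000; 0.0000 -0.3378]  S=[0.4667 -0.0958; -0.0958 0.5235]  K=[0.5325 -0.1762; 0.1836 -0.5516]  nu=[1.1151, 3.4412]  x^+=[-1.2505, -5.1796]  P^+=[0.6459 0.2963; 0.2963 0.7125]

K[0,0] = 0.5325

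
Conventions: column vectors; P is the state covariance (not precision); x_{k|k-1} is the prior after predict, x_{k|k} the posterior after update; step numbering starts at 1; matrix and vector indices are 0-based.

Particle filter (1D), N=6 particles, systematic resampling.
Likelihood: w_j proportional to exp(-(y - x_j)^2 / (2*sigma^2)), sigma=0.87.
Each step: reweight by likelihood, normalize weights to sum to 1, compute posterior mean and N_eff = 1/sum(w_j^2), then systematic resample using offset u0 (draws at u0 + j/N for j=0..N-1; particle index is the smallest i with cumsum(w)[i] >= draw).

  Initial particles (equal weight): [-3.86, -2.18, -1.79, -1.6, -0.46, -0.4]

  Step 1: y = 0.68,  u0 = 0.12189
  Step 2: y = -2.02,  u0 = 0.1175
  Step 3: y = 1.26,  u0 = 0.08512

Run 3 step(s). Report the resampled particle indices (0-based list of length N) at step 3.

resampled_idx = [0, 1, 2, 3, 4, 5]

step 1: w=[0.0000, 0.0048, 0.0189, 0.0343, 0.4503, 0.4917]  mean=-0.5029  Neff=2.2414  idx=[4, 4, 4, 5, 5, 5]
step 2: w=[0.1772, 0.1772, 0.1772, 0.1562, 0.1562, 0.1562]  mean=-0.4319  Neff=5.9763  idx=[0, 1, 2, 3, 4, 5]
step 3: w=[0.1555, 0.1555, 0.1555, 0.1778, 0.1778, 0.1778]  mean=-0.4280  Neff=5.9733  idx=[0, 1, 2, 3, 4, 5]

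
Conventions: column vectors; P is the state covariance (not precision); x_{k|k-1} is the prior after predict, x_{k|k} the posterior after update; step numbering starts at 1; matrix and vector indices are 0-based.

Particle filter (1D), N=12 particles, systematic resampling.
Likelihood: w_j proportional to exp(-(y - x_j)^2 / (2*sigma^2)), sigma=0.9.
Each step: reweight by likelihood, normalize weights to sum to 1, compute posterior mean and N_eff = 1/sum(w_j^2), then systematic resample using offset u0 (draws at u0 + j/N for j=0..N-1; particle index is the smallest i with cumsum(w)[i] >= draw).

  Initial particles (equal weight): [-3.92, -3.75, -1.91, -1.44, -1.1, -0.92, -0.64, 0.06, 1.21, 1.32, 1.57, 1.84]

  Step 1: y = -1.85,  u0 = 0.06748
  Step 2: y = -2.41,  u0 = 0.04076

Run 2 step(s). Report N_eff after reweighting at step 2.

N_eff = 8.9345

step 1: w=[0.0183, 0.0277, 0.2567, 0.2319, 0.1818, 0.1508, 0.1042, 0.0271, 0.0008, 0.0005, 0.0002, 0.0001]  mean=-1.4015  Neff=5.3148  idx=[2, 2, 2, 3, 3, 3, 4, 4, 5, 5, 6, 7]
step 2: w=[0.1525, 0.1525, 0.1525, 0.0996, 0.0996, 0.0996, 0.0617, 0.0617, 0.0452, 0.0452, 0.0257, 0.0041]  mean=-1.5393  Neff=8.9345  idx=[0, 0, 1, 1, 2, 2, 3, 4, 5, 6, 7, 9]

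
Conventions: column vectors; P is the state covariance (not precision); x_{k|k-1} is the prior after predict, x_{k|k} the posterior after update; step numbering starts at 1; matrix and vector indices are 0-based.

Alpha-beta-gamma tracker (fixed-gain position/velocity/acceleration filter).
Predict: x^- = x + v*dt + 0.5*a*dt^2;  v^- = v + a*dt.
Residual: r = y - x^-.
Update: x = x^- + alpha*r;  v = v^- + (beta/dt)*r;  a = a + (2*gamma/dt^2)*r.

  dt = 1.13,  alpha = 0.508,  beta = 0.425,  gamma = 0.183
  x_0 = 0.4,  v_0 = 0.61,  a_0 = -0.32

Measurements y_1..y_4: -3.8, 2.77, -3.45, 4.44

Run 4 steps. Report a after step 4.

a_post = 2.1204

step 1: x_pred=0.8850  r=-4.6850  x^+=-1.4950  v^+=-1.5137  a^+=-1.6629
step 2: x_pred=-4.2671  r=7.0371  x^+=-0.6922  v^+=-0.7460  a^+=0.3542
step 3: x_pred=-1.3091  r=-2.1409  x^+=-2.3967  v^+=-1.1510  a^+=-0.2595
step 4: x_pred=-3.8630  r=8.3030  x^+=0.3549  v^+=1.6786  a^+=2.1204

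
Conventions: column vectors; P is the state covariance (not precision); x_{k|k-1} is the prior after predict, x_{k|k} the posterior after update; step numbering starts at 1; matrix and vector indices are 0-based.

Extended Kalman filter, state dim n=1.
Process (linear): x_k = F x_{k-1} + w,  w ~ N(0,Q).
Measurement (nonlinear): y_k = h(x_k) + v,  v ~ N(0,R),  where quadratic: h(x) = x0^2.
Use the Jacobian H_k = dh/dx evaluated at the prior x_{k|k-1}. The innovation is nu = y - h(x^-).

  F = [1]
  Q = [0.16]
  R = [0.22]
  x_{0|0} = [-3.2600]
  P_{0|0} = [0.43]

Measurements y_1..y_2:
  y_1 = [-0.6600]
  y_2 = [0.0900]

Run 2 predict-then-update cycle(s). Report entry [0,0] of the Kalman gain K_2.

K[0,0] = -0.2842

step 1: x^-=[-3.2600]  P^-=[0.5900]  H_jac=[-6.5200]  S=[25.3011]  K=[-0.1520]  nu=[-11.2876]  x^+=[-1.5438]  P^+=[0.0051]
step 2: x^-=[-1.5438]  P^-=[0.1651]  H_jac=[-3.0877]  S=[1.7943]  K=[-0.2842]  nu=[-2.2934]  x^+=[-0.8921]  P^+=[0.0202]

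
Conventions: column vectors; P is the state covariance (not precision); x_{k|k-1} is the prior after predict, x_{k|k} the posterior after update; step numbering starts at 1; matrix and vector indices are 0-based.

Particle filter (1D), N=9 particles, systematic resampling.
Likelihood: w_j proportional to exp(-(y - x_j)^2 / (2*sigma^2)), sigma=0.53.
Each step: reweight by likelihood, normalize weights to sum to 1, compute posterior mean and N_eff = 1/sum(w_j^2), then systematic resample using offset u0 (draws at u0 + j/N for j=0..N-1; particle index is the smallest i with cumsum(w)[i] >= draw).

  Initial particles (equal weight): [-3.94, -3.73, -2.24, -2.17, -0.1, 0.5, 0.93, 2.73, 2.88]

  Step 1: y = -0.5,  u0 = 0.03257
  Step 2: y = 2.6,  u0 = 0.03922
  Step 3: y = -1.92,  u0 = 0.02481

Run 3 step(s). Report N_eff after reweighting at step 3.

N_eff = 9.0000

step 1: w=[0.0000, 0.0000, 0.0048, 0.0073, 0.7846, 0.1759, 0.0274, 0.0000, 0.0000]  mean=0.0085  Neff=1.5445  idx=[4, 4, 4, 4, 4, 4, 4, 5, 5]
step 2: w=[0.0029, 0.0029, 0.0029, 0.0029, 0.0029, 0.0029, 0.0029, 0.4898, 0.4898]  mean=0.4878  Neff=2.0837  idx=[7, 7, 7, 7, 7, 8, 8, 8, 8]
step 3: w=[0.1111, 0.1111, 0.1111, 0.1111, 0.1111, 0.1111, 0.1111, 0.1111, 0.1111]  mean=0.5000  Neff=9.0000  idx=[0, 1, 2, 3, 4, 5, 6, 7, 8]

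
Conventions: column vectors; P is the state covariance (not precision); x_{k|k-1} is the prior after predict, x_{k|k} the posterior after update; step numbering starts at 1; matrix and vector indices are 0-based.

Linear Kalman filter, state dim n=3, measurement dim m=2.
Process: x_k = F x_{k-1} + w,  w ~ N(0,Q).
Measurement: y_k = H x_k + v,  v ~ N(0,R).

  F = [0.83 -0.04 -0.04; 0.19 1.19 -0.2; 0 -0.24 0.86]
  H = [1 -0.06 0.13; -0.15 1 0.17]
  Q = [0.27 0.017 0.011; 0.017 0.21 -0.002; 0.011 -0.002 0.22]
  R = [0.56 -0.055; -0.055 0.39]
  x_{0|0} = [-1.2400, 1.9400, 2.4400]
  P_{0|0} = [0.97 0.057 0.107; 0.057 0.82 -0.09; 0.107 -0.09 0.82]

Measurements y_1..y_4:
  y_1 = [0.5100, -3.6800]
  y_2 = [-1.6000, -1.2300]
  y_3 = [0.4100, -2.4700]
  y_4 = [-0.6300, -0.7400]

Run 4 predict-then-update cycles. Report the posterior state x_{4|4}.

x_post = [-0.5070, -2.2356, 1.7167]

step 1: x^-=[-1.2044, 1.5850, 1.6328]  P^-=[0.9297 0.1784 0.0579; 0.1784 1.4995 -0.4588; 0.0579 -0.4588 0.9109]  S=[1.5113 -0.1306; -0.1306 1.7243]  K=[0.6196 0.0752; 0.0895 0.8157; 0.1200 -0.1722]  nu=[1.5972, -5.7232]  x^+=[-0.6451, -2.9403, 2.8101]  P^+=[0.3520 0.0557 -0.0449; 0.0557 0.3593 -0.2220; -0.0449 -0.2220 0.8326]
step 2: x^-=[-0.5303, -4.1835, 3.1223]  P^-=[0.5130 0.1332 -0.0518; 0.1332 0.8991 -0.4956; -0.0518 -0.4956 0.9481]  S=[1.0705 -0.0977; -0.0977 1.1222]  K=[0.4730 0.0835; 0.0791 0.7152; 0.0685 -0.2851]  nu=[-1.7267, 2.3432]  x^+=[-1.1514, -2.6444, 2.3361]  P^+=[0.2733 0.0598 -0.0724; 0.0598 0.3294 -0.2700; -0.0724 -0.2700 0.8481]
step 3: x^-=[-0.9434, -3.8328, 2.6437]  P^-=[0.4601 0.1331 -0.0719; 0.1331 0.8814 -0.5458; -0.0719 -0.5458 0.9777]  S=[1.0137 -0.0972; -0.0972 1.0882]  K=[0.4452 0.0874; 0.0775 0.7133; 0.0547 -0.3340]  nu=[0.7797, 0.7719]  x^+=[-0.5287, -3.2218, 2.4285]  P^+=[0.2585 0.0618 -0.0788; 0.0618 0.3324 -0.2895; -0.0788 -0.2895 0.8497]
step 4: x^-=[-0.4071, -4.4201, 2.8617]  P^-=[0.4502 0.1344 -0.0764; 0.1344 0.8958 -0.5690; -0.0764 -0.5690 0.9871]  S=[1.0029 -0.0985; -0.0985 1.0946]  K=[0.4396 0.0888; 0.0773 0.7186; 0.0513 -0.3514]  nu=[-0.8601, 3.1325]  x^+=[-0.5070, -2.2356, 1.7167]  P^+=[0.2554 0.0623 -0.0796; 0.0623 0.3356 -0.2956; -0.0796 -0.2956 0.8457]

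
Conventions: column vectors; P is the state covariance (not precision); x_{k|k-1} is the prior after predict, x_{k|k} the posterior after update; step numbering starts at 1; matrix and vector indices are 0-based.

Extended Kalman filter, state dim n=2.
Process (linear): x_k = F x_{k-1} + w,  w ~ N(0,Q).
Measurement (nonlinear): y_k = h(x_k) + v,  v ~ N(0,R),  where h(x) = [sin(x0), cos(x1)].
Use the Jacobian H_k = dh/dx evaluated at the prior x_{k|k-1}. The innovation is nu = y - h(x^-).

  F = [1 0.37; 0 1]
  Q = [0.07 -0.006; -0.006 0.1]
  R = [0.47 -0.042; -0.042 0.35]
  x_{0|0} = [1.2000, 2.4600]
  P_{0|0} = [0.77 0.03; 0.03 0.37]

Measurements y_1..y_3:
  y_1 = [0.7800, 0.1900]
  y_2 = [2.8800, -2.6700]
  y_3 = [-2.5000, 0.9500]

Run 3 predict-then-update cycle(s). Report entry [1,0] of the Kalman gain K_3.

step 1: x^-=[2.1102, 2.4600]  P^-=[0.9129 0.1609; 0.1609 0.4700]  H_jac=[-0.5136 0.0000; 0.0000 -0.6300]  S=[0.7108 0.0101; 0.0101 0.5366]  K=[-0.6571 -0.1766; -0.1085 -0.5498]  nu=[-0.0780, 0.9666]  x^+=[1.9908, 1.9370]  P^+=[0.5869 0.0543; 0.0543 0.2982]
step 2: x^-=[2.7075, 1.9370]  P^-=[0.7379 0.1586; 0.1586 0.3982]  H_jac=[-0.9072 0.0000; 0.0000 -0.9337]  S=[1.0773 0.0924; 0.0924 0.6972]  K=[-0.6101 -0.1316; -0.0889 -0.5216]  nu=[2.4594, -2.3119]  x^+=[1.5113, 2.9242]  P^+=[0.3100 0.0219; 0.0219 0.1915]
step 3: x^-=[2.5933, 2.9242]  P^-=[0.4224 0.0868; 0.0868 0.2915]  H_jac=[-0.8534 0.0000; 0.0000 -0.2157]  S=[0.7776 -0.0260; -0.0260 0.3636]  K=[-0.4664 -0.0849; -0.1012 -0.1802]  nu=[-3.0212, 1.9265]  x^+=[3.8389, 2.8830]  P^+=[0.2527 0.0469; 0.0469 0.2727]

K[1,0] = -0.1012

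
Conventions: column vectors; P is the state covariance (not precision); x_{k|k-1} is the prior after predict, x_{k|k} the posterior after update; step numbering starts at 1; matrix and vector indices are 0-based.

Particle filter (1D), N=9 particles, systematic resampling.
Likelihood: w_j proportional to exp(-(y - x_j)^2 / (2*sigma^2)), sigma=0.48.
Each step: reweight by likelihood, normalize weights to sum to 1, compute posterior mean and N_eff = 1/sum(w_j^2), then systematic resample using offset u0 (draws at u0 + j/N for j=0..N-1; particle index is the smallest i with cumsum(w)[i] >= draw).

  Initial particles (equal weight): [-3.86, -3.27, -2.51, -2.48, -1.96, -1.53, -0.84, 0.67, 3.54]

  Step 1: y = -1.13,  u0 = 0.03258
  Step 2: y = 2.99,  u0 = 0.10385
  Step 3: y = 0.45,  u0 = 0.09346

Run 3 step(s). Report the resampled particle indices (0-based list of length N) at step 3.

resampled_idx = [0, 1, 2, 3, 4, 5, 6, 7, 8]

step 1: w=[0.0000, 0.0000, 0.0089, 0.0106, 0.1246, 0.3925, 0.4628, 0.0005, 0.0000]  mean=-1.2820  Neff=2.6041  idx=[4, 4, 5, 5, 5, 6, 6, 6, 6]
step 2: w=[0.0000, 0.0000, 0.0000, 0.0000, 0.0000, 0.2500, 0.2500, 0.2500, 0.2500]  mean=-0.8400  Neff=4.0000  idx=[5, 5, 6, 6, 7, 7, 8, 8, 8]
step 3: w=[0.1111, 0.1111, 0.1111, 0.1111, 0.1111, 0.1111, 0.1111, 0.1111, 0.1111]  mean=-0.8400  Neff=9.0000  idx=[0, 1, 2, 3, 4, 5, 6, 7, 8]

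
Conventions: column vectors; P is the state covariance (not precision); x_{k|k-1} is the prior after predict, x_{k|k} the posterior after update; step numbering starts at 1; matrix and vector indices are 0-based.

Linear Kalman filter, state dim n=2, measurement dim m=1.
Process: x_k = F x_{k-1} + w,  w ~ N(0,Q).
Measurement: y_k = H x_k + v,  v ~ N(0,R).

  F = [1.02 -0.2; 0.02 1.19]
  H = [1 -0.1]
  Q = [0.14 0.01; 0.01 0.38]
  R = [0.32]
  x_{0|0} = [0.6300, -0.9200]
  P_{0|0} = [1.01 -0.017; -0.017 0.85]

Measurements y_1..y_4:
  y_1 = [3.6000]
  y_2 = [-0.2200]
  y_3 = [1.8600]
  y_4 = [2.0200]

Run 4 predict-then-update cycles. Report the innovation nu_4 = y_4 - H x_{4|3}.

step 1: x^-=[0.8266, -1.0822]  P^-=[1.2317 -0.1923; -0.1923 1.5833]  S=[1.6060]  K=[0.7789; -0.2183]  nu=[2.6652]  x^+=[2.9026, -1.6640]  P^+=[0.2573 0.0808; 0.0808 1.5067]
step 2: x^-=[3.2934, -1.9221]  P^-=[0.4350 -0.2456; -0.2456 2.5177]  S=[0.8293]  K=[0.5542; -0.5997]  nu=[-3.7056]  x^+=[1.2399, 0.3002]  P^+=[0.1803 0.0300; 0.0300 2.2194]
step 3: x^-=[1.2046, 0.3820]  P^-=[0.4041 -0.4782; -0.4782 3.5244]  S=[0.8550]  K=[0.5286; -0.9715]  nu=[0.6936]  x^+=[1.5712, -0.2918]  P^+=[0.1652 -0.0391; -0.0391 2.7174]
step 4: x^-=[1.6610, -0.3158]  P^-=[0.4366 -0.6807; -0.6807 4.2264]  S=[0.9350]  K=[0.5397; -1.1801]  nu=[0.3274]  x^+=[1.8377, -0.7022]  P^+=[0.1642 -0.0852; -0.0852 2.9243]

innov = [0.3274]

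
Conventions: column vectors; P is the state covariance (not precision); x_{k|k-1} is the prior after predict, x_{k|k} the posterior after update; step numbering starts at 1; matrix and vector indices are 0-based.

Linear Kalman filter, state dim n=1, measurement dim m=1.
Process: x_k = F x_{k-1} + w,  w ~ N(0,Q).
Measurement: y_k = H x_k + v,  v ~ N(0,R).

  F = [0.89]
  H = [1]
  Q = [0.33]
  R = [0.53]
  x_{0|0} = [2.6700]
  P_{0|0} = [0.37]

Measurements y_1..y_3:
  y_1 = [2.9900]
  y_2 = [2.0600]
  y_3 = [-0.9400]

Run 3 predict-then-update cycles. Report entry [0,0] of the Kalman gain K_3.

step 1: x^-=[2.3763]  P^-=[0.6231]  S=[1.1531]  K=[0.5404]  nu=[0.6137]  x^+=[2.7079]  P^+=[0.2864]
step 2: x^-=[2.4100]  P^-=[0.5569]  S=[1.0869]  K=[0.5124]  nu=[-0.3500]  x^+=[2.2307]  P^+=[0.2715]
step 3: x^-=[1.9853]  P^-=[0.5451]  S=[1.0751]  K=[0.5070]  nu=[-2.9253]  x^+=[0.5021]  P^+=[0.2687]

K[0,0] = 0.5070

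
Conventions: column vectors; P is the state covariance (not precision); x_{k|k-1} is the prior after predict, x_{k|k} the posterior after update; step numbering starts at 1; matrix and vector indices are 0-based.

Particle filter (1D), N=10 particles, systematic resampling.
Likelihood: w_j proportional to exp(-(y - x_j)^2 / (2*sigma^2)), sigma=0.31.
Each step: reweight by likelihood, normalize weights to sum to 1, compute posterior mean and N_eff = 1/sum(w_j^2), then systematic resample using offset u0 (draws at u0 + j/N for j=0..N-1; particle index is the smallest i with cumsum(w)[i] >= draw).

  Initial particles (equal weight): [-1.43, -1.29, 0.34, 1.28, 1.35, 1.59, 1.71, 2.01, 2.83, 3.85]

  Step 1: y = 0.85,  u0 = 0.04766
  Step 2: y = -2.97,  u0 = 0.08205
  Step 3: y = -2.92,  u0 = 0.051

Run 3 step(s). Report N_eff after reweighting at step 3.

step 1: w=[0.0000, 0.0000, 0.2602, 0.3848, 0.2743, 0.0583, 0.0215, 0.0009, 0.0000, 0.0000]  mean=1.0826  Neff=3.3912  idx=[2, 2, 2, 3, 3, 3, 4, 4, 4, 5]
step 2: w=[0.3333, 0.3333, 0.3333, 0.0000, 0.0000, 0.0000, 0.0000, 0.0000, 0.0000, 0.0000]  mean=0.3400  Neff=3.0000  idx=[0, 0, 0, 1, 1, 1, 2, 2, 2, 2]
step 3: w=[0.1000, 0.1000, 0.1000, 0.1000, 0.1000, 0.1000, 0.1000, 0.1000, 0.1000, 0.1000]  mean=0.3400  Neff=10.0000  idx=[0, 1, 2, 3, 4, 5, 6, 7, 8, 9]

N_eff = 10.0000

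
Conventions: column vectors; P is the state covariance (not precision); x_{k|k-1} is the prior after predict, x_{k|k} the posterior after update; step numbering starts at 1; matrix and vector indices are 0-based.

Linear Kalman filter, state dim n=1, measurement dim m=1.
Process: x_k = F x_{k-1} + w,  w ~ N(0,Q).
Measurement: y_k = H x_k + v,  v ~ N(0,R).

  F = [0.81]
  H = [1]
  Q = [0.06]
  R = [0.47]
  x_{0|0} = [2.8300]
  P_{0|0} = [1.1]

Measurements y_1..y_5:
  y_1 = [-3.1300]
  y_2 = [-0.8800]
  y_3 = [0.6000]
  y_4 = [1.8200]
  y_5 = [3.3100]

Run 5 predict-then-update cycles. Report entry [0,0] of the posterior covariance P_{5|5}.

P_post[0,0] = 0.1026

step 1: x^-=[2.2923]  P^-=[0.7817]  S=[1.2517]  K=[0.6245]  nu=[-5.4223]  x^+=[-1.0940]  P^+=[0.2935]
step 2: x^-=[-0.8861]  P^-=[0.2526]  S=[0.7226]  K=[0.3496]  nu=[0.0061]  x^+=[-0.8840]  P^+=[0.1643]
step 3: x^-=[-0.7160]  P^-=[0.1678]  S=[0.6378]  K=[0.2631]  nu=[1.3160]  x^+=[-0.3698]  P^+=[0.1236]
step 4: x^-=[-0.2995]  P^-=[0.1411]  S=[0.6111]  K=[0.2309]  nu=[2.1195]  x^+=[0.1899]  P^+=[0.1085]
step 5: x^-=[0.1538]  P^-=[0.1312]  S=[0.6012]  K=[0.2182]  nu=[3.1562]  x^+=[0.8426]  P^+=[0.1026]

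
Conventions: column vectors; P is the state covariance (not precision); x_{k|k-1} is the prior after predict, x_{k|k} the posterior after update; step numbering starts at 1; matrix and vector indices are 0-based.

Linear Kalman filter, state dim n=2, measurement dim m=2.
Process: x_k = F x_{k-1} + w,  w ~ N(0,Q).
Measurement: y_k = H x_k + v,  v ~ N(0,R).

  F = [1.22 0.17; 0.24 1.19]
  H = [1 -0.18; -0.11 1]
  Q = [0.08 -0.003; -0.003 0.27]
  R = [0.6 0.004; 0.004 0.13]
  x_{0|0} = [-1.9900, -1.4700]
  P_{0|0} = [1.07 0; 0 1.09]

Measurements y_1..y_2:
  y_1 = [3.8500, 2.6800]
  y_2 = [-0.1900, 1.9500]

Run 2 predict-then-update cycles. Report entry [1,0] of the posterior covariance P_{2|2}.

P_post[1,0] = 0.0677

step 1: x^-=[-2.6777, -2.2269]  P^-=[1.7041 0.5308; 0.5308 1.8752]  S=[2.1738 0.0203; 0.0203 1.9090]  K=[0.7384 0.1720; 0.0800 0.9508]  nu=[6.1269, 4.6124]  x^+=[2.6395, 2.6489]  P^+=[0.4573 0.0756; 0.0756 0.1322]
step 2: x^-=[3.6705, 3.7857]  P^-=[0.7959 0.2705; 0.2705 0.5268]  S=[1.3155 0.0975; 0.0975 0.6069]  K=[0.5522 0.2128; 0.0737 0.8071]  nu=[-3.1791, -1.4320]  x^+=[1.6104, 2.3956]  P^+=[0.3444 0.0677; 0.0677 0.1127]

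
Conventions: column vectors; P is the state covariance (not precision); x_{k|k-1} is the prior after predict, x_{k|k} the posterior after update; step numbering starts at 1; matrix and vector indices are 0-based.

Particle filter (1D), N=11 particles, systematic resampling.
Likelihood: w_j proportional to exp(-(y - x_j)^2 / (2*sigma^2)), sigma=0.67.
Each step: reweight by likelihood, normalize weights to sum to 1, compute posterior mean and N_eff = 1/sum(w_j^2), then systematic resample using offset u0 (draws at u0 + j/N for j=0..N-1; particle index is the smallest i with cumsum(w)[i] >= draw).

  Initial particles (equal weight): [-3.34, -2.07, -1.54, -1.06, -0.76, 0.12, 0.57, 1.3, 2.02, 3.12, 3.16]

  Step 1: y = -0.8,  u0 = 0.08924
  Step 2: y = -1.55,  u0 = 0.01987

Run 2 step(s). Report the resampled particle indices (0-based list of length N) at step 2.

resampled_idx = [0, 0, 1, 1, 2, 3, 4, 4, 5, 7, 8]

step 1: w=[0.0002, 0.0526, 0.1722, 0.2938, 0.3163, 0.1234, 0.0392, 0.0023, 0.0000, 0.0000, 0.0000]  mean=-0.8863  Neff=4.2458  idx=[2, 2, 3, 3, 3, 4, 4, 4, 4, 5, 7]
step 2: w=[0.1578, 0.1578, 0.1208, 0.1208, 0.1208, 0.0787, 0.0787, 0.0787, 0.0787, 0.0071, 0.0000]  mean=-1.1086  Neff=8.4448  idx=[0, 0, 1, 1, 2, 3, 4, 4, 5, 7, 8]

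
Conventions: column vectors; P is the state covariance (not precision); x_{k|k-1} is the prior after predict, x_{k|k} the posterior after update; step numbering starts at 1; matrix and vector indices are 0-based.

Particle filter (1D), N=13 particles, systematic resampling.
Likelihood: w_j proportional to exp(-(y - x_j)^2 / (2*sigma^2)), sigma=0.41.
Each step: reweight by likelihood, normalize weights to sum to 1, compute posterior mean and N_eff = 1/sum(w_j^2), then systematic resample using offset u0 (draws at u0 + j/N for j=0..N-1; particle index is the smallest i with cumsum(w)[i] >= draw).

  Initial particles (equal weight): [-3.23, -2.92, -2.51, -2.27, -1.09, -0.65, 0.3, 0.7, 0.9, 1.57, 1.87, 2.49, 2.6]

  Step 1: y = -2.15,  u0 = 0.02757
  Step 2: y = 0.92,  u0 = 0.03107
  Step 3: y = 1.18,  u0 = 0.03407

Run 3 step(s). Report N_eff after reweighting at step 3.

N_eff = 13.0000

step 1: w=[0.0166, 0.0913, 0.3623, 0.5103, 0.0188, 0.0007, 0.0000, 0.0000, 0.0000, 0.0000, 0.0000, 0.0000, 0.0000]  mean=-2.4089  Neff=2.4960  idx=[1, 1, 2, 2, 2, 2, 3, 3, 3, 3, 3, 3, 3]
step 2: w=[0.0000, 0.0000, 0.0013, 0.0013, 0.0013, 0.0013, 0.1421, 0.1421, 0.1421, 0.1421, 0.1421, 0.1421, 0.1421]  mean=-2.2712  Neff=7.0708  idx=[6, 6, 7, 7, 8, 8, 9, 9, 10, 11, 11, 12, 12]
step 3: w=[0.0769, 0.0769, 0.0769, 0.0769, 0.0769, 0.0769, 0.0769, 0.0769, 0.0769, 0.0769, 0.0769, 0.0769, 0.0769]  mean=-2.2700  Neff=13.0000  idx=[0, 1, 2, 3, 4, 5, 6, 7, 8, 9, 10, 11, 12]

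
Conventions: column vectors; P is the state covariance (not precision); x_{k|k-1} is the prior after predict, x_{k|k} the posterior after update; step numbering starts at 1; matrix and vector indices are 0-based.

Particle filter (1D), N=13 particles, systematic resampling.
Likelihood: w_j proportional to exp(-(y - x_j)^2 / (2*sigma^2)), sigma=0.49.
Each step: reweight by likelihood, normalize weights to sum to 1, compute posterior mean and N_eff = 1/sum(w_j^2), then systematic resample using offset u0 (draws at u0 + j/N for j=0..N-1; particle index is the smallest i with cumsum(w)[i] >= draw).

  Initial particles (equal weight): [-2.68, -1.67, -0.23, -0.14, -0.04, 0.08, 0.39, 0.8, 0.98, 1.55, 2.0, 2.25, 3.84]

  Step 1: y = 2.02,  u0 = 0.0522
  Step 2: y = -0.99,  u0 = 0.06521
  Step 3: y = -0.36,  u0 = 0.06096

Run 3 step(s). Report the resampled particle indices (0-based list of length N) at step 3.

resampled_idx = [0, 1, 2, 3, 4, 5, 6, 7, 8, 9, 9, 10, 11]

step 1: w=[0.0000, 0.0000, 0.0000, 0.0000, 0.0001, 0.0001, 0.0015, 0.0168, 0.0392, 0.2354, 0.3726, 0.3340, 0.0004]  mean=1.9153  Neff=3.2514  idx=[8, 9, 9, 9, 10, 10, 10, 10, 11, 11, 11, 11, 11]
step 2: w=[0.9859, 0.0047, 0.0047, 0.0047, 0.0000, 0.0000, 0.0000, 0.0000, 0.0000, 0.0000, 0.0000, 0.0000, 0.0000]  mean=0.9881  Neff=1.0288  idx=[0, 0, 0, 0, 0, 0, 0, 0, 0, 0, 0, 0, 1]
step 3: w=[0.0832, 0.0832, 0.0832, 0.0832, 0.0832, 0.0832, 0.0832, 0.0832, 0.0832, 0.0832, 0.0832, 0.0832, 0.0018]  mean=0.9810  Neff=12.0418  idx=[0, 1, 2, 3, 4, 5, 6, 7, 8, 9, 9, 10, 11]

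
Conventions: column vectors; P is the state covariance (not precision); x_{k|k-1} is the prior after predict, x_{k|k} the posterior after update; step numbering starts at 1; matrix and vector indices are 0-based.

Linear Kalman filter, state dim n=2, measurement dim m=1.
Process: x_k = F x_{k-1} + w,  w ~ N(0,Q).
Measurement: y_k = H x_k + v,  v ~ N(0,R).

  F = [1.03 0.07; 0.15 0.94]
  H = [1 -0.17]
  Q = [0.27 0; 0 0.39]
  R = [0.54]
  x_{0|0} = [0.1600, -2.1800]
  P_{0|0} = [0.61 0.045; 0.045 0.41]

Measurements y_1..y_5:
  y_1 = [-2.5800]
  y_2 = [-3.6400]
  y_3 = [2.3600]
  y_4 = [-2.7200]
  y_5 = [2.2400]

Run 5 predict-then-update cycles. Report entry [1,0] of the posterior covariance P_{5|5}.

P_post[1,0] = 0.4252

step 1: x^-=[0.0122, -2.0252]  P^-=[0.9256 0.1653; 0.1653 0.7787]  S=[1.4320]  K=[0.6268; 0.0230]  nu=[-2.9365]  x^+=[-1.8284, -2.0926]  P^+=[0.3631 0.1447; 0.1447 0.7779]
step 2: x^-=[-2.0297, -2.2413]  P^-=[0.6798 0.2489; 0.2489 1.1263]  S=[1.1678]  K=[0.5459; 0.0491]  nu=[-1.9913]  x^+=[-3.1169, -2.3392]  P^+=[0.3318 0.2175; 0.2175 1.1235]
step 3: x^-=[-3.3741, -2.6663]  P^-=[0.6589 0.3381; 0.3381 1.4516]  S=[1.1259]  K=[0.5342; 0.0811]  nu=[5.2808]  x^+=[-0.5533, -2.2380]  P^+=[0.3376 0.2893; 0.2893 1.4441]
step 4: x^-=[-0.7266, -2.1867]  P^-=[0.6770 0.4303; 0.4303 1.7552]  S=[1.1214]  K=[0.5385; 0.1177]  nu=[-2.3652]  x^+=[-2.0001, -2.4650]  P^+=[0.3518 0.3593; 0.3593 1.7397]
step 5: x^-=[-2.2327, -2.6171]  P^-=[0.7036 0.5205; 0.5205 2.0364]  S=[1.1255]  K=[0.5465; 0.1548]  nu=[4.0278]  x^+=[-0.0314, -1.9935]  P^+=[0.3674 0.4252; 0.4252 2.0095]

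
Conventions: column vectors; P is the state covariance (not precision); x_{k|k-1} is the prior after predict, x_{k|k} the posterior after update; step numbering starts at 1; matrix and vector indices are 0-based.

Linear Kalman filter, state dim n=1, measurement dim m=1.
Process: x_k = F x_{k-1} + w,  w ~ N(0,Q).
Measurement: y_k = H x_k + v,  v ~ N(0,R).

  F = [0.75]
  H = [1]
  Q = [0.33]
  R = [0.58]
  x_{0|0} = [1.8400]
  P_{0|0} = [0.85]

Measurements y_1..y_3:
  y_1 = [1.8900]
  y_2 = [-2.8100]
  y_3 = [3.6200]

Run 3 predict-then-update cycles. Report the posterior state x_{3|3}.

step 1: x^-=[1.3800]  P^-=[0.8081]  S=[1.3881]  K=[0.5822]  nu=[0.5100]  x^+=[1.6769]  P^+=[0.3377]
step 2: x^-=[1.2577]  P^-=[0.5199]  S=[1.0999]  K=[0.4727]  nu=[-4.0677]  x^+=[-0.6651]  P^+=[0.2742]
step 3: x^-=[-0.4988]  P^-=[0.4842]  S=[1.0642]  K=[0.4550]  nu=[4.1188]  x^+=[1.3752]  P^+=[0.2639]

x_post = [1.3752]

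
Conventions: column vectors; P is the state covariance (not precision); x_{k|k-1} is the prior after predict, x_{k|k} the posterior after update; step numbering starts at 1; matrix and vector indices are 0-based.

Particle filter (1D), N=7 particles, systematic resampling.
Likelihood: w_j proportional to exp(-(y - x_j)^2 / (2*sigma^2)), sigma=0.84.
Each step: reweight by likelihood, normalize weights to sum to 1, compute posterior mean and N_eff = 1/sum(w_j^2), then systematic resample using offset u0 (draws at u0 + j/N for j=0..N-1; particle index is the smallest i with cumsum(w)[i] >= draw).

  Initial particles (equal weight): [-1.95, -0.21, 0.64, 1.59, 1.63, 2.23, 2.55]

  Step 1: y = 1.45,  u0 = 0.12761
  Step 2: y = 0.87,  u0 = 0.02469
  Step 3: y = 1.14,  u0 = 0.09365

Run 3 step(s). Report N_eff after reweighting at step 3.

step 1: w=[0.0001, 0.0373, 0.1650, 0.2590, 0.2567, 0.1706, 0.1114]  mean=1.5924  Neff=4.9242  idx=[2, 3, 3, 4, 4, 5, 6]
step 2: w=[0.2360, 0.1697, 0.1697, 0.1627, 0.1627, 0.0661, 0.0332]  mean=1.4529  Neff=5.8245  idx=[0, 0, 1, 2, 3, 4, 4]
step 3: w=[0.1411, 0.1411, 0.1459, 0.1459, 0.1420, 0.1420, 0.1420]  mean=1.3390  Neff=6.9987  idx=[0, 1, 2, 3, 4, 5, 6]

N_eff = 6.9987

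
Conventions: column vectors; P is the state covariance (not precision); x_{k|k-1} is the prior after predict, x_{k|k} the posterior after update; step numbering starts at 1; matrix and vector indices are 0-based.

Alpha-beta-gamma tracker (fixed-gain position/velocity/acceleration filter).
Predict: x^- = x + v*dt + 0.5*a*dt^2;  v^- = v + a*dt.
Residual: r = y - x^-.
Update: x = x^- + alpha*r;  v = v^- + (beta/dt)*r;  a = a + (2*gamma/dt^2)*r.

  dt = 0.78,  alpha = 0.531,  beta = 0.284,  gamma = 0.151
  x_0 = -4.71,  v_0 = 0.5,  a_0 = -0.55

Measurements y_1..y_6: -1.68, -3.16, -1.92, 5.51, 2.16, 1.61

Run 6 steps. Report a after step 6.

a_post = -2.0944

step 1: x_pred=-4.4873  r=2.8073  x^+=-2.9966  v^+=1.0931  a^+=0.8435
step 2: x_pred=-1.8874  r=-1.2726  x^+=-2.5631  v^+=1.2877  a^+=0.2118
step 3: x_pred=-1.4943  r=-0.4257  x^+=-1.7203  v^+=1.2979  a^+=0.0005
step 4: x_pred=-0.7078  r=6.2178  x^+=2.5938  v^+=3.5622  a^+=3.0869
step 5: x_pred=6.3114  r=-4.1514  x^+=4.1070  v^+=4.4585  a^+=1.0262
step 6: x_pred=7.8968  r=-6.2868  x^+=4.5585  v^+=2.9699  a^+=-2.0944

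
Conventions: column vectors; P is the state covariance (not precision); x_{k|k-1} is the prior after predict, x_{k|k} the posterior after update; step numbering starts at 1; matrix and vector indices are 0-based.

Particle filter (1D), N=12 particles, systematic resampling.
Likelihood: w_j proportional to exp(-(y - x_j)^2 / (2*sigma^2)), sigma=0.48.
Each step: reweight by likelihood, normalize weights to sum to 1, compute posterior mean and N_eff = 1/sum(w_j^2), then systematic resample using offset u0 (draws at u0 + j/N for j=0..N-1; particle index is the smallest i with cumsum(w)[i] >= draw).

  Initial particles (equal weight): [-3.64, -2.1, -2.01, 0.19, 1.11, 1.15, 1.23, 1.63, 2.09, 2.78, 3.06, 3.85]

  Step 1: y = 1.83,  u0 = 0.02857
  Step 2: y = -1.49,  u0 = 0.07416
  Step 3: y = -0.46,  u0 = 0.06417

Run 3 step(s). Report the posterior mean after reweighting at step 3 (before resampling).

step 1: w=[0.0000, 0.0000, 0.0000, 0.0009, 0.1044, 0.1178, 0.1472, 0.2947, 0.2776, 0.0453, 0.0121, 0.0000]  mean=1.6561  Neff=4.7053  idx=[4, 5, 5, 6, 6, 7, 7, 7, 8, 8, 8, 9]
step 2: w=[0.3605, 0.2287, 0.2287, 0.0902, 0.0902, 0.0006, 0.0006, 0.0006, 0.0000, 0.0000, 0.0000, 0.0000]  mean=1.1508  Neff=3.9867  idx=[0, 0, 0, 0, 1, 1, 1, 2, 2, 3, 3, 4]
step 3: w=[0.1102, 0.1102, 0.1102, 0.1102, 0.0836, 0.0836, 0.0836, 0.0836, 0.0836, 0.0471, 0.0471, 0.0471]  mean=1.1437  Neff=11.0934  idx=[0, 1, 2, 2, 3, 4, 5, 6, 7, 8, 9, 11]

post_mean = 1.1437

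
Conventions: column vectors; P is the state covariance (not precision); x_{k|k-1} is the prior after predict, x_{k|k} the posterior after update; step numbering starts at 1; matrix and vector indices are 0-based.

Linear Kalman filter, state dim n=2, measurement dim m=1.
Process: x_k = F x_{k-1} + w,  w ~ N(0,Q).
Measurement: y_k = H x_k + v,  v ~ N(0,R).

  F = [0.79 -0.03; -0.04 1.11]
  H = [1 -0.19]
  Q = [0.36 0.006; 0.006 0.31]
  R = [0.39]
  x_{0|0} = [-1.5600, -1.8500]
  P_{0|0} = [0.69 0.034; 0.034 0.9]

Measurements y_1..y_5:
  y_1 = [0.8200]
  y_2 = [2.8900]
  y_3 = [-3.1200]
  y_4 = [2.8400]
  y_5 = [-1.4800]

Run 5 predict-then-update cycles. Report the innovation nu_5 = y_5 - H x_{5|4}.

innov = [-2.9142]

step 1: x^-=[-1.1769, -1.9911]  P^-=[0.7898 -0.0159; -0.0159 1.4170]  S=[1.2370]  K=[0.6409; -0.2305]  nu=[1.6186]  x^+=[-0.1395, -2.3642]  P^+=[0.2817 0.1668; 0.1668 1.3512]
step 2: x^-=[-0.0393, -2.6187]  P^-=[0.5291 0.0986; 0.0986 1.9605]  S=[0.9524]  K=[0.5359; -0.2876]  nu=[2.4317]  x^+=[1.2638, -3.3180]  P^+=[0.2556 0.2454; 0.2454 1.8817]
step 3: x^-=[1.0979, -3.7335]  P^-=[0.5096 0.1507; 0.1507 2.6071]  S=[0.9364]  K=[0.5136; -0.3680]  nu=[-4.9273]  x^+=[-1.4327, -1.9202]  P^+=[0.2626 0.3277; 0.3277 2.4803]
step 4: x^-=[-1.0742, -2.0741]  P^-=[0.5106 0.2029; 0.2029 3.3373]  S=[0.9439]  K=[0.5000; -0.4568]  nu=[3.5202]  x^+=[0.6860, -3.6821]  P^+=[0.2745 0.4185; 0.4185 3.1403]
step 5: x^-=[0.6524, -4.1146]  P^-=[0.5143 0.2602; 0.2602 4.1424]  S=[0.9550]  K=[0.4868; -0.5517]  nu=[-2.9142]  x^+=[-0.7662, -2.5069]  P^+=[0.2880 0.5167; 0.5167 3.8518]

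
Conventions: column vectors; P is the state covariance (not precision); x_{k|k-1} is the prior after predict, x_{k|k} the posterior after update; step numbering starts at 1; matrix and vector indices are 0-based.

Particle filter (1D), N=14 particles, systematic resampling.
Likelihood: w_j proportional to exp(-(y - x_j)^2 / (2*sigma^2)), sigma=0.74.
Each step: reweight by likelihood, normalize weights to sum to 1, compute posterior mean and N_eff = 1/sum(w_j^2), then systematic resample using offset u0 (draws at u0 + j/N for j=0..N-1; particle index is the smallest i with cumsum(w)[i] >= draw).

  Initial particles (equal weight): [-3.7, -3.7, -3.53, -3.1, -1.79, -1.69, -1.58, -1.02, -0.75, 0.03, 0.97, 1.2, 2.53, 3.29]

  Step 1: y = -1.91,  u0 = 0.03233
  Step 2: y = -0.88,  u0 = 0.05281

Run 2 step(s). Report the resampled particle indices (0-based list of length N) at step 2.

step 1: w=[0.0130, 0.0130, 0.0220, 0.0664, 0.2388, 0.2315, 0.2191, 0.1174, 0.0708, 0.0078, 0.0001, 0.0000, 0.0000, 0.0000]  mean=-1.7171  Neff=5.4726  idx=[2, 3, 4, 4, 4, 5, 5, 5, 6, 6, 6, 7, 7, 8]
step 2: w=[0.0002, 0.0014, 0.0592, 0.0592, 0.0592, 0.0692, 0.0692, 0.0692, 0.0806, 0.0806, 0.0806, 0.1238, 0.1238, 0.1241]  mean=-1.4010  Neff=11.0654  idx=[2, 4, 5, 6, 7, 8, 9, 10, 10, 11, 12, 12, 13, 13]

resampled_idx = [2, 4, 5, 6, 7, 8, 9, 10, 10, 11, 12, 12, 13, 13]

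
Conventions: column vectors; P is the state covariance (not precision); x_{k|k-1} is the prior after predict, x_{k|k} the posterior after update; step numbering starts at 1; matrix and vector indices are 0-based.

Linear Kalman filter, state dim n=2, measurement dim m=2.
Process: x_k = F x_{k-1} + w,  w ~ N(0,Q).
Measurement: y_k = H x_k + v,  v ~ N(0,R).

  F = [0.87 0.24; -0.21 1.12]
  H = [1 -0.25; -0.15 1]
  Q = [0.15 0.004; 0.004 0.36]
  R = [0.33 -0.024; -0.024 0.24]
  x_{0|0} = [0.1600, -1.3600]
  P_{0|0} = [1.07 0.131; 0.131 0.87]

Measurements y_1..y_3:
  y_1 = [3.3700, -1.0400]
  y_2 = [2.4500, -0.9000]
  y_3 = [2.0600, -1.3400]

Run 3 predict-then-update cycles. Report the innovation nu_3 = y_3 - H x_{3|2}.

innov = [0.1065, 0.2685]

step 1: x^-=[-0.1872, -1.5568]  P^-=[1.0647 0.1634; 0.1634 1.4369]  S=[1.4028 -0.3734; -0.3734 1.6518]  K=[0.7772 0.1779; 0.0936 0.8762]  nu=[3.1680, 0.4887]  x^+=[2.3620, -0.8319]  P^+=[0.2683 0.0643; 0.0643 0.2177]
step 2: x^-=[1.8553, -1.4278]  P^-=[0.3925 0.0729; 0.0729 0.6147]  S=[0.7244 -0.1609; -0.1609 0.8416]  K=[0.5434 0.1206; 0.0500 0.7269]  nu=[0.2378, 0.8061]  x^+=[2.0816, -0.8300]  P^+=[0.1874 0.0440; 0.0440 0.1799]
step 3: x^-=[1.6118, -1.3667]  P^-=[0.3206 0.0588; 0.0588 0.5732]  S=[0.6570 -0.1544; -0.1544 0.8028]  K=[0.4909 0.1077; 0.0383 0.7104]  nu=[0.1065, 0.2685]  x^+=[1.6930, -1.1719]  P^+=[0.1693 0.0395; 0.0395 0.1755]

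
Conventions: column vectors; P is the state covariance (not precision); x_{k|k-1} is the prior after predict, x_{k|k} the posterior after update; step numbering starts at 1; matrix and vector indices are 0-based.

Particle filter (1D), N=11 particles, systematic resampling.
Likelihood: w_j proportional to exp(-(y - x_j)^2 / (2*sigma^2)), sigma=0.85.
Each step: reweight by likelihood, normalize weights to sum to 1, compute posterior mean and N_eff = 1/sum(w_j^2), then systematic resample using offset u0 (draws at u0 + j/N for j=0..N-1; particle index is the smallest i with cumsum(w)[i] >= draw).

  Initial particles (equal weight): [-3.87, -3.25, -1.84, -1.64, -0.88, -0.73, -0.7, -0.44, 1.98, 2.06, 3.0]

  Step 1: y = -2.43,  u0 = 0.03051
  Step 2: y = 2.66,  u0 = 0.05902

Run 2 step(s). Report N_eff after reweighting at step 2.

N_eff = 1.7660

step 1: w=[0.0845, 0.2229, 0.2790, 0.2305, 0.0673, 0.0480, 0.0447, 0.0229, 0.0000, 0.0000, 0.0000]  mean=-2.0788  Neff=5.0713  idx=[0, 1, 1, 1, 2, 2, 2, 3, 3, 4, 6]
step 2: w=[0.0000, 0.0000, 0.0000, 0.0000, 0.0014, 0.0014, 0.0014, 0.0047, 0.0047, 0.2934, 0.6929]  mean=-0.7665  Neff=1.7660  idx=[9, 9, 9, 10, 10, 10, 10, 10, 10, 10, 10]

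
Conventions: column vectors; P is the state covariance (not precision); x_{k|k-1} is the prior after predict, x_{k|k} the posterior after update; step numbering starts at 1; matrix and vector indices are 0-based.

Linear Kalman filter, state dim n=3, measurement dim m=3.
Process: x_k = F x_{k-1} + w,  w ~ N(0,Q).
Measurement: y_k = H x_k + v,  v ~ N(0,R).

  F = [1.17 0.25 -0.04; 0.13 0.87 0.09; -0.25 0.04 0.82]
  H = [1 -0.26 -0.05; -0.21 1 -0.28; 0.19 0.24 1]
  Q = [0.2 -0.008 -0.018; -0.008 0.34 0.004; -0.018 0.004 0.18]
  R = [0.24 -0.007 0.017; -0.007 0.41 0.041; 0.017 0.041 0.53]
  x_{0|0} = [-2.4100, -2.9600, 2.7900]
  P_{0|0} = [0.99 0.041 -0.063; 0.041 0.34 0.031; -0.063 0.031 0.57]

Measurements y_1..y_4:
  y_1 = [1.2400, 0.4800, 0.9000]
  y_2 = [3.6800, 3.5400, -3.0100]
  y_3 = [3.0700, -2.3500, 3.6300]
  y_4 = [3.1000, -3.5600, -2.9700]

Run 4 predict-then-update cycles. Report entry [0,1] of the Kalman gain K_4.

K[0,1] = 0.1222

step 1: x^-=[-3.6713, -2.6374, 2.7719]  P^-=[1.6066 0.2509 -0.3783; 0.2509 0.6313 0.0339; -0.3783 0.0339 0.6527]  S=[1.7992 -0.1321 -0.0859; -0.1321 0.9945 0.1119; -0.0859 0.1119 1.1725]  K=[0.8788 0.1317 0.0409; 0.0962 0.5680 0.1517; -0.2208 -0.1555 0.5010]  nu=[4.3642, 3.1226, -0.5414]  x^+=[0.5531, -0.5260, 1.0516]  P^+=[0.2333 0.0917 -0.0243; 0.0917 0.2645 0.0244; -0.0243 0.0244 0.2542]
step 2: x^-=[0.4736, -0.2911, 0.7030]  P^-=[0.5918 0.1777 -0.1120; 0.1777 0.5702 0.0204; -0.1120 0.0204 0.3757]  S=[0.7906 -0.0562 -0.0075; -0.0562 0.9366 0.1223; -0.0075 0.1223 0.9433]  K=[0.7066 0.1284 0.0347; 0.0763 0.5503 0.1317; -0.1774 -0.1278 0.3960]  nu=[3.1659, 4.1274, -3.7331]  x^+=[3.1113, 1.7302, -1.8648]  P^+=[0.1899 0.0833 -0.0204; 0.0833 0.2528 0.0172; -0.0204 0.0172 0.2014]
step 3: x^-=[4.1473, 1.7419, -2.2377]  P^-=[0.5264 0.1604 -0.0952; 0.1604 0.5572 0.0144; -0.0952 0.0144 0.3355]  S=[0.7314 -0.0626 -0.0022; -0.0626 0.9301 0.1207; -0.0022 0.1207 0.9020]  K=[0.6799 0.1237 0.0331; 0.0674 0.5469 0.1250; -0.1677 -0.1236 0.3719]  nu=[-0.7363, -3.8475, 4.6617]  x^+=[3.3250, 0.1710, 0.0947]  P^+=[0.1827 0.0801 -0.0198; 0.0801 0.2498 0.0146; -0.0198 0.0146 0.1894]
step 4: x^-=[3.9292, 0.5896, -0.7467]  P^-=[0.5145 0.1555 -0.0926; 0.1555 0.5537 0.0126; -0.0926 0.0126 0.3267]  S=[0.7215 -0.0652 -0.0017; -0.0652 0.9287 0.1197; -0.0017 0.1197 0.8921]  K=[0.6746 0.1222 0.0324; 0.0647 0.5459 0.1230; -0.1658 -0.1228 0.3660]  nu=[-0.7132, -3.5335, -3.1113]  x^+=[2.9154, -1.7683, -1.3331]  P^+=[0.1812 0.0792 -0.0198; 0.0792 0.2489 0.0139; -0.0198 0.0139 0.1865]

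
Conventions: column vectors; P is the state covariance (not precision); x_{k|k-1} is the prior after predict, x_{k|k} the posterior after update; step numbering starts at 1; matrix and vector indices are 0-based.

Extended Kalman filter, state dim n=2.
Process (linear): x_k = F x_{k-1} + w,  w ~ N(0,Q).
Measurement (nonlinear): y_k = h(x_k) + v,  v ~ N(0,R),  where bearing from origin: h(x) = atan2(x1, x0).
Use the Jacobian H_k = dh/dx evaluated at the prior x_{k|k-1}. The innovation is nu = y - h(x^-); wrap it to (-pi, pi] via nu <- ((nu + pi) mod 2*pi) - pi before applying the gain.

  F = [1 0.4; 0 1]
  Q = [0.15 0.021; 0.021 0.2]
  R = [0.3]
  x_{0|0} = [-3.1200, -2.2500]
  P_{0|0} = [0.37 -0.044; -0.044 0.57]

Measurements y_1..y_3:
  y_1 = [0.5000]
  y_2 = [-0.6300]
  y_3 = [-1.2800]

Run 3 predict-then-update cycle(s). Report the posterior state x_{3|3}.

step 1: x^-=[-4.0200, -2.2500]  P^-=[0.5760 0.2050; 0.2050 0.7700]  H_jac=[0.1060 -0.1894]  S=[0.3259]  K=[0.0682; -0.3809]  nu=[3.1313]  x^+=[-3.8063, -3.4427]  P^+=[0.5745 0.2135; 0.2135 0.7227]
step 2: x^-=[-5.1834, -3.4427]  P^-=[1.0109 0.5236; 0.5236 0.9227]  H_jac=[0.0889 -0.1339]  S=[0.3121]  K=[0.0634; -0.2467]  nu=[1.9253]  x^+=[-5.0613, -3.9176]  P^+=[1.0096 0.5284; 0.5284 0.9037]
step 3: x^-=[-6.6283, -3.9176]  P^-=[1.7270 0.9109; 0.9109 1.1037]  H_jac=[0.0661 -0.1118]  S=[0.3079]  K=[0.0399; -0.2053]  nu=[1.3278]  x^+=[-6.5754, -4.1902]  P^+=[1.7265 0.9135; 0.9135 1.0908]

x_post = [-6.5754, -4.1902]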